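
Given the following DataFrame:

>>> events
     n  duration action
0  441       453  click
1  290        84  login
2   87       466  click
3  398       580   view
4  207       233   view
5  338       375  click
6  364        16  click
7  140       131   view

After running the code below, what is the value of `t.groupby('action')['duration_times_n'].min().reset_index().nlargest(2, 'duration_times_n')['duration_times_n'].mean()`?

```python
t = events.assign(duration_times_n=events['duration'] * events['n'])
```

add column duration_times_n = events['duration'] * events['n']:
     n  duration action  duration_times_n
0  441       453  click            199773
1  290        84  login             24360
2   87       466  click             40542
3  398       580   view            230840
4  207       233   view             48231
5  338       375  click            126750
6  364        16  click              5824
7  140       131   view             18340
group by action, min of duration_times_n:
action
click     5824
login    24360
view     18340
Name: duration_times_n, dtype: int64
reset_index():
  action  duration_times_n
0  click              5824
1  login             24360
2   view             18340
take 2 rows with largest duration_times_n:
  action  duration_times_n
1  login             24360
2   view             18340

21350.0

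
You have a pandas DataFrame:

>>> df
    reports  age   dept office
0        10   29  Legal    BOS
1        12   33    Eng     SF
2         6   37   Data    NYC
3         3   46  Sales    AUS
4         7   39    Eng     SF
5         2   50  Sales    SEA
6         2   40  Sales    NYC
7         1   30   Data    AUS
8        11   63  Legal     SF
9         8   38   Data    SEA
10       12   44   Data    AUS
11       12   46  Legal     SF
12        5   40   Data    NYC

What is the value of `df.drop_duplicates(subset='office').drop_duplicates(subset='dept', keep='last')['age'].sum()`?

drop duplicate office (keep=first):
   reports  age   dept office
0       10   29  Legal    BOS
1       12   33    Eng     SF
2        6   37   Data    NYC
3        3   46  Sales    AUS
5        2   50  Sales    SEA
drop duplicate dept (keep=last):
   reports  age   dept office
0       10   29  Legal    BOS
1       12   33    Eng     SF
2        6   37   Data    NYC
5        2   50  Sales    SEA
Then the sum of column 'age': 149

149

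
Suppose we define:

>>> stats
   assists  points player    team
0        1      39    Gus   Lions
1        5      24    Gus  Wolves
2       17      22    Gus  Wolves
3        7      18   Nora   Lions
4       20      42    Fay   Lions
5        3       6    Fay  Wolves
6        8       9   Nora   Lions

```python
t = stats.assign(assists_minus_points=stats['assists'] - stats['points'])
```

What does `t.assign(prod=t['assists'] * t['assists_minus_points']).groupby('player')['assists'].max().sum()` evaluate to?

add column assists_minus_points = stats['assists'] - stats['points']:
   assists  points player    team  assists_minus_points
0        1      39    Gus   Lions                   -38
1        5      24    Gus  Wolves                   -19
2       17      22    Gus  Wolves                    -5
3        7      18   Nora   Lions                   -11
4       20      42    Fay   Lions                   -22
5        3       6    Fay  Wolves                    -3
6        8       9   Nora   Lions                    -1
add column prod = t['assists'] * t['assists_minus_points']:
   assists  points player    team  assists_minus_points  prod
0        1      39    Gus   Lions                   -38   -38
1        5      24    Gus  Wolves                   -19   -95
2       17      22    Gus  Wolves                    -5   -85
3        7      18   Nora   Lions                   -11   -77
4       20      42    Fay   Lions                   -22  -440
5        3       6    Fay  Wolves                    -3    -9
6        8       9   Nora   Lions                    -1    -8
group by player, max of assists:
player
Fay     20
Gus     17
Nora     8
Name: assists, dtype: int64
sum of the resulting series → 45

45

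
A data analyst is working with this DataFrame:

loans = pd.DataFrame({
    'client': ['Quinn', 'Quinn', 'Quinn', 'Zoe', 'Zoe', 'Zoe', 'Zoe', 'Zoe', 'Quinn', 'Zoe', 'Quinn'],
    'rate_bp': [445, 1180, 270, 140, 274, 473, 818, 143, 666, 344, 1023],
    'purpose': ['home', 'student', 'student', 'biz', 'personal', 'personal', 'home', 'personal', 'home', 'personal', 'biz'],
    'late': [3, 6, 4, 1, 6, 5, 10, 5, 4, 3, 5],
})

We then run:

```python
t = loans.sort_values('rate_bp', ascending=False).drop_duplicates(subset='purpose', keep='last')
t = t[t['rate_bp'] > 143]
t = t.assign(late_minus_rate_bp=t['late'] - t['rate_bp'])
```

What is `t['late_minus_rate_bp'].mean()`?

-354.0

sort by rate_bp descending:
   client  rate_bp   purpose  late
1   Quinn     1180   student     6
10  Quinn     1023       biz     5
6     Zoe      818      home    10
8   Quinn      666      home     4
5     Zoe      473  personal     5
0   Quinn      445      home     3
9     Zoe      344  personal     3
4     Zoe      274  personal     6
2   Quinn      270   student     4
7     Zoe      143  personal     5
3     Zoe      140       biz     1
drop duplicate purpose (keep=last):
  client  rate_bp   purpose  late
0  Quinn      445      home     3
2  Quinn      270   student     4
7    Zoe      143  personal     5
3    Zoe      140       biz     1
filter rows where rate_bp > 143:
  client  rate_bp  purpose  late
0  Quinn      445     home     3
2  Quinn      270  student     4
add column late_minus_rate_bp = t['late'] - t['rate_bp']:
  client  rate_bp  purpose  late  late_minus_rate_bp
0  Quinn      445     home     3                -442
2  Quinn      270  student     4                -266
Reading off the mean of column 'late_minus_rate_bp', we get -354.0.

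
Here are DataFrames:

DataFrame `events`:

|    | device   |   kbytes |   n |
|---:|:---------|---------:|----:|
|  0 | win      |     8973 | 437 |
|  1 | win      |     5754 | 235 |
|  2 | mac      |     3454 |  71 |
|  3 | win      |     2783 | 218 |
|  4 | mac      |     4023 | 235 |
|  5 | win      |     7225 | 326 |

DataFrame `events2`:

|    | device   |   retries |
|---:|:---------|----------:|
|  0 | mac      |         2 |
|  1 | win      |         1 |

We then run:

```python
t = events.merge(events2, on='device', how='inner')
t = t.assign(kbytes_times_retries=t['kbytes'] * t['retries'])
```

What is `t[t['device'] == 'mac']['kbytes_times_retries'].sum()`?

14954

merge on 'device' (how='inner') → 6 rows:
  device  kbytes    n  retries
0    win    8973  437        1
1    win    5754  235        1
2    mac    3454   71        2
3    win    2783  218        1
4    mac    4023  235        2
5    win    7225  326        1
add column kbytes_times_retries = t['kbytes'] * t['retries']:
  device  kbytes    n  retries  kbytes_times_retries
0    win    8973  437        1                  8973
1    win    5754  235        1                  5754
2    mac    3454   71        2                  6908
3    win    2783  218        1                  2783
4    mac    4023  235        2                  8046
5    win    7225  326        1                  7225
filter rows where device == 'mac':
  device  kbytes    n  retries  kbytes_times_retries
2    mac    3454   71        2                  6908
4    mac    4023  235        2                  8046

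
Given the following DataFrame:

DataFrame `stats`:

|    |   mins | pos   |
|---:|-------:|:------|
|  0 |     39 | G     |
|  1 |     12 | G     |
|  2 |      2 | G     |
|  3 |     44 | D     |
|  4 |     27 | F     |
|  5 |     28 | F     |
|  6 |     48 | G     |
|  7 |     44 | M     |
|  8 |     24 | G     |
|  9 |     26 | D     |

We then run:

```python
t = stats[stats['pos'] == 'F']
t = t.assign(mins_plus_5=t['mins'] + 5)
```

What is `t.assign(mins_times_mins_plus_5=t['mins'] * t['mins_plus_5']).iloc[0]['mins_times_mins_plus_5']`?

864

filter rows where pos == 'F':
   mins pos
4    27   F
5    28   F
add column mins_plus_5 = t['mins'] + 5:
   mins pos  mins_plus_5
4    27   F           32
5    28   F           33
add column mins_times_mins_plus_5 = t['mins'] * t['mins_plus_5']:
   mins pos  mins_plus_5  mins_times_mins_plus_5
4    27   F           32                     864
5    28   F           33                     924
Taking the value at position 0, column 'mins_times_mins_plus_5' gives 864.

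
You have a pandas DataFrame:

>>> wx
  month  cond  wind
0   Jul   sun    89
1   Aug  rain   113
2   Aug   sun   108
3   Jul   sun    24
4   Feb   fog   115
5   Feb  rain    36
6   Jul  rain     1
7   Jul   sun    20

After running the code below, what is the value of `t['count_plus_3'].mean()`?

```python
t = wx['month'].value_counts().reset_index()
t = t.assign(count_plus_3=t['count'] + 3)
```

value_counts of month:
month
Jul    4
Aug    2
Feb    2
Name: count, dtype: int64
reset_index():
  month  count
0   Jul      4
1   Aug      2
2   Feb      2
add column count_plus_3 = t['count'] + 3:
  month  count  count_plus_3
0   Jul      4             7
1   Aug      2             5
2   Feb      2             5

5.66666666667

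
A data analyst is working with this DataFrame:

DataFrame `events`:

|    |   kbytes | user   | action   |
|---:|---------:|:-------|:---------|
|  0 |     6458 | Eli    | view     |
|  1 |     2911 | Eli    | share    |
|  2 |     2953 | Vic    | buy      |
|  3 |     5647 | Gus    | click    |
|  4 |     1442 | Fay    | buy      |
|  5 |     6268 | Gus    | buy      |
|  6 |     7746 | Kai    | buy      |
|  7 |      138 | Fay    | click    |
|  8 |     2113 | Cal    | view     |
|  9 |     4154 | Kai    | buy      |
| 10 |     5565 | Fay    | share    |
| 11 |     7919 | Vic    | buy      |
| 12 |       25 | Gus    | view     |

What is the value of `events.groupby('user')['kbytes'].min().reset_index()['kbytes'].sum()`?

12294

group by user, min of kbytes:
user
Cal    2113
Eli    2911
Fay     138
Gus      25
Kai    4154
Vic    2953
Name: kbytes, dtype: int64
reset_index():
  user  kbytes
0  Cal    2113
1  Eli    2911
2  Fay     138
3  Gus      25
4  Kai    4154
5  Vic    2953
Finally, sum of column 'kbytes' = 12294.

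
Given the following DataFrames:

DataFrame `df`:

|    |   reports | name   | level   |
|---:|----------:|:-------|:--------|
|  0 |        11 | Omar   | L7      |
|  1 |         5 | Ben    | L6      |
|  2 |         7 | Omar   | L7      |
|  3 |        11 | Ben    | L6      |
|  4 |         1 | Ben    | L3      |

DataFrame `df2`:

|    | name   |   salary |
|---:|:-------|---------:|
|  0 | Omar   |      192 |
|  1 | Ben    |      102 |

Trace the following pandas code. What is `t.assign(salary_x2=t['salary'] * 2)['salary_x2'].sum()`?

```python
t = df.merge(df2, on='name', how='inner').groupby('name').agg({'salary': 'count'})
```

merge on 'name' (how='inner') → 5 rows:
   reports  name level  salary
0       11  Omar    L7     192
1        5   Ben    L6     102
2        7  Omar    L7     192
3       11   Ben    L6     102
4        1   Ben    L3     102
group by name, count of salary:
      salary
name        
Ben        3
Omar       2
add column salary_x2 = t['salary'] * 2:
      salary  salary_x2
name                   
Ben        3          6
Omar       2          4

10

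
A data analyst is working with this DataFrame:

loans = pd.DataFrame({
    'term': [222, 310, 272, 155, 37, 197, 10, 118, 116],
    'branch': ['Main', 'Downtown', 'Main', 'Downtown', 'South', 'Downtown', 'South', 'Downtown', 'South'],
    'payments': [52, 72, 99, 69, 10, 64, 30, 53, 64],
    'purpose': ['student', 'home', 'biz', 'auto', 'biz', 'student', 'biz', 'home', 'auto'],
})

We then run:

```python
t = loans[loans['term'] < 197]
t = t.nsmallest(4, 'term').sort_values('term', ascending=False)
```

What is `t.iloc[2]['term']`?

filter rows where term < 197:
   term    branch  payments purpose
3   155  Downtown        69    auto
4    37     South        10     biz
6    10     South        30     biz
7   118  Downtown        53    home
8   116     South        64    auto
take 4 rows with smallest term:
   term    branch  payments purpose
6    10     South        30     biz
4    37     South        10     biz
8   116     South        64    auto
7   118  Downtown        53    home
sort by term descending:
   term    branch  payments purpose
7   118  Downtown        53    home
8   116     South        64    auto
4    37     South        10     biz
6    10     South        30     biz
Reading off the value at position 2, column 'term', we get 37.

37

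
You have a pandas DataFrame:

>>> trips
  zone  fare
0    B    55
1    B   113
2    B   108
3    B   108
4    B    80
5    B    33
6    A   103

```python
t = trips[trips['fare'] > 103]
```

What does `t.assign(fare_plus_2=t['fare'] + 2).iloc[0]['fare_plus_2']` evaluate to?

filter rows where fare > 103:
  zone  fare
1    B   113
2    B   108
3    B   108
add column fare_plus_2 = t['fare'] + 2:
  zone  fare  fare_plus_2
1    B   113          115
2    B   108          110
3    B   108          110
value at position 0, column 'fare_plus_2' → 115

115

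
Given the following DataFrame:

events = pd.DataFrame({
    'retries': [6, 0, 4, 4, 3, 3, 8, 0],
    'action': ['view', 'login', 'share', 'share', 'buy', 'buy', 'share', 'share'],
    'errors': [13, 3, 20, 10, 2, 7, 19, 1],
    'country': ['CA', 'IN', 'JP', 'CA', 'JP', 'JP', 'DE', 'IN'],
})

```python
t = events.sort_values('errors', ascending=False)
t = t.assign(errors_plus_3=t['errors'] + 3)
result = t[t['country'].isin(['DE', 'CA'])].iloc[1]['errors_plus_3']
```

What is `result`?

16

sort by errors descending:
   retries action  errors country
2        4  share      20      JP
6        8  share      19      DE
0        6   view      13      CA
3        4  share      10      CA
5        3    buy       7      JP
1        0  login       3      IN
4        3    buy       2      JP
7        0  share       1      IN
add column errors_plus_3 = t['errors'] + 3:
   retries action  errors country  errors_plus_3
2        4  share      20      JP             23
6        8  share      19      DE             22
0        6   view      13      CA             16
3        4  share      10      CA             13
5        3    buy       7      JP             10
1        0  login       3      IN              6
4        3    buy       2      JP              5
7        0  share       1      IN              4
filter rows where country in ['DE', 'CA']:
   retries action  errors country  errors_plus_3
6        8  share      19      DE             22
0        6   view      13      CA             16
3        4  share      10      CA             13
value at position 1, column 'errors_plus_3' → 16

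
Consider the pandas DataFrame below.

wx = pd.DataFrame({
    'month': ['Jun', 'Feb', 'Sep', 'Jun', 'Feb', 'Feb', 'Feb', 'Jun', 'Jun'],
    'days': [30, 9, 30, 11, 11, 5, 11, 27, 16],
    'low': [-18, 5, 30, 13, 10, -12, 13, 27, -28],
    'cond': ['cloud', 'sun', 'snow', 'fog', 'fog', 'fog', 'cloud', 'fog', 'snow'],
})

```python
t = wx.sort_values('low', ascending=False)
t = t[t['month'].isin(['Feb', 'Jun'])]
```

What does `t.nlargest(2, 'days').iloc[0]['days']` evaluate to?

sort by low descending:
  month  days  low   cond
2   Sep    30   30   snow
7   Jun    27   27    fog
3   Jun    11   13    fog
6   Feb    11   13  cloud
4   Feb    11   10    fog
1   Feb     9    5    sun
5   Feb     5  -12    fog
0   Jun    30  -18  cloud
8   Jun    16  -28   snow
filter rows where month in ['Feb', 'Jun']:
  month  days  low   cond
7   Jun    27   27    fog
3   Jun    11   13    fog
6   Feb    11   13  cloud
4   Feb    11   10    fog
1   Feb     9    5    sun
5   Feb     5  -12    fog
0   Jun    30  -18  cloud
8   Jun    16  -28   snow
take 2 rows with largest days:
  month  days  low   cond
0   Jun    30  -18  cloud
7   Jun    27   27    fog
Finally, value at position 0, column 'days' = 30.

30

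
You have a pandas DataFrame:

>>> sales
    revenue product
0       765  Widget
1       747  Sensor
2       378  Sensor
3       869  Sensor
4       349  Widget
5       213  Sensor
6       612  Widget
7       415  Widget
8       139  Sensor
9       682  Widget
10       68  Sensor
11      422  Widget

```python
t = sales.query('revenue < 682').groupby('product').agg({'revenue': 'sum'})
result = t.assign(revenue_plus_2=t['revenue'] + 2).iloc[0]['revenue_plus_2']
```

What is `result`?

800

filter rows where revenue < 682:
    revenue product
2       378  Sensor
4       349  Widget
5       213  Sensor
6       612  Widget
7       415  Widget
8       139  Sensor
10       68  Sensor
11      422  Widget
group by product, sum of revenue:
         revenue
product         
Sensor       798
Widget      1798
add column revenue_plus_2 = t['revenue'] + 2:
         revenue  revenue_plus_2
product                         
Sensor       798             800
Widget      1798            1800
value at position 0, column 'revenue_plus_2' → 800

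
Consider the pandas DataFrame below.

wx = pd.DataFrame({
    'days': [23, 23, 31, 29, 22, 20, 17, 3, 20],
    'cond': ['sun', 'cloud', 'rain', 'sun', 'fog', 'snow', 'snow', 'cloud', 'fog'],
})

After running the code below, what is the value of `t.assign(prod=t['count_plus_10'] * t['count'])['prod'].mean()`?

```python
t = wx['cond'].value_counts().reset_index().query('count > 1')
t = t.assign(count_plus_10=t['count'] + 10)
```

value_counts of cond:
cond
sun      2
cloud    2
fog      2
snow     2
rain     1
Name: count, dtype: int64
reset_index():
    cond  count
0    sun      2
1  cloud      2
2    fog      2
3   snow      2
4   rain      1
filter rows where count > 1:
    cond  count
0    sun      2
1  cloud      2
2    fog      2
3   snow      2
add column count_plus_10 = t['count'] + 10:
    cond  count  count_plus_10
0    sun      2             12
1  cloud      2             12
2    fog      2             12
3   snow      2             12
add column prod = t['count_plus_10'] * t['count']:
    cond  count  count_plus_10  prod
0    sun      2             12    24
1  cloud      2             12    24
2    fog      2             12    24
3   snow      2             12    24
Taking the mean of column 'prod' gives 24.0.

24.0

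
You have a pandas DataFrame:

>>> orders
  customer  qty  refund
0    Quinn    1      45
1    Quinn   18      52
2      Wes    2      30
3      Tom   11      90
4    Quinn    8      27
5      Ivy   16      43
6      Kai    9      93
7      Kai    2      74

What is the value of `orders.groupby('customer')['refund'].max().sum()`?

group by customer, max of refund:
customer
Ivy      43
Kai      93
Quinn    52
Tom      90
Wes      30
Name: refund, dtype: int64

308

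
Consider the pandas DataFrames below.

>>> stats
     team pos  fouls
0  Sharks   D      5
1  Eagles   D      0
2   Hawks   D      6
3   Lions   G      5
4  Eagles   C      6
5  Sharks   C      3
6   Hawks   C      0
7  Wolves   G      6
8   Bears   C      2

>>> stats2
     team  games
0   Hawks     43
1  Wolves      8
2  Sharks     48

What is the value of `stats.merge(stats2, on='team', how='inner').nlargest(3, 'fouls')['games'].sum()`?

99

merge on 'team' (how='inner') → 5 rows:
     team pos  fouls  games
0  Sharks   D      5     48
1   Hawks   D      6     43
2  Sharks   C      3     48
3   Hawks   C      0     43
4  Wolves   G      6      8
take 3 rows with largest fouls:
     team pos  fouls  games
1   Hawks   D      6     43
4  Wolves   G      6      8
0  Sharks   D      5     48
Finally, sum of column 'games' = 99.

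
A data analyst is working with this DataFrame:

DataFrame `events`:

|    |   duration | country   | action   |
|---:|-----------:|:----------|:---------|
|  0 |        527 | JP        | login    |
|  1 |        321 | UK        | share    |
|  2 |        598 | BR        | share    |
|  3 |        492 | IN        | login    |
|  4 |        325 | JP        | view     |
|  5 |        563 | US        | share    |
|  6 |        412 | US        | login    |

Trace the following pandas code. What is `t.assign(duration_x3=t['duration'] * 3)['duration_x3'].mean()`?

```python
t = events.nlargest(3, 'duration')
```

1688.0

take 3 rows with largest duration:
   duration country action
2       598      BR  share
5       563      US  share
0       527      JP  login
add column duration_x3 = t['duration'] * 3:
   duration country action  duration_x3
2       598      BR  share         1794
5       563      US  share         1689
0       527      JP  login         1581
The mean of column 'duration_x3' is 1688.0.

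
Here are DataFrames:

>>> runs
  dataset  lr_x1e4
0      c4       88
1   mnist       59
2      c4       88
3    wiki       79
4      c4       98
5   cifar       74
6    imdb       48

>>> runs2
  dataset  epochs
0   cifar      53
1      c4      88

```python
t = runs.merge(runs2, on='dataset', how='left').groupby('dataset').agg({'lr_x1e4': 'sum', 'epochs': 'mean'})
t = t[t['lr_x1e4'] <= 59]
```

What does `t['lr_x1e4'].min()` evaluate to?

48

merge on 'dataset' (how='left') → 7 rows:
  dataset  lr_x1e4  epochs
0      c4       88    88.0
1   mnist       59     NaN
2      c4       88    88.0
3    wiki       79     NaN
4      c4       98    88.0
5   cifar       74    53.0
6    imdb       48     NaN
group by dataset: sum(lr_x1e4), mean(epochs):
         lr_x1e4  epochs
dataset                 
c4           274    88.0
cifar         74    53.0
imdb          48     NaN
mnist         59     NaN
wiki          79     NaN
filter rows where lr_x1e4 <= 59:
         lr_x1e4  epochs
dataset                 
imdb          48     NaN
mnist         59     NaN
min of column 'lr_x1e4' → 48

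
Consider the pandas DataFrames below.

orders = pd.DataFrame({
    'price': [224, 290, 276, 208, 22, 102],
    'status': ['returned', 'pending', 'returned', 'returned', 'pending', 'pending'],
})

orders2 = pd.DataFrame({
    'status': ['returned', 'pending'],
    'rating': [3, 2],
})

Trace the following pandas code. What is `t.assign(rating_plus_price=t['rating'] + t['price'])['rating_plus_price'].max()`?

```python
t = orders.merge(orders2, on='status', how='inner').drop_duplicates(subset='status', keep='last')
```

merge on 'status' (how='inner') → 6 rows:
   price    status  rating
0    224  returned       3
1    290   pending       2
2    276  returned       3
3    208  returned       3
4     22   pending       2
5    102   pending       2
drop duplicate status (keep=last):
   price    status  rating
3    208  returned       3
5    102   pending       2
add column rating_plus_price = t['rating'] + t['price']:
   price    status  rating  rating_plus_price
3    208  returned       3                211
5    102   pending       2                104
Hence 211.

211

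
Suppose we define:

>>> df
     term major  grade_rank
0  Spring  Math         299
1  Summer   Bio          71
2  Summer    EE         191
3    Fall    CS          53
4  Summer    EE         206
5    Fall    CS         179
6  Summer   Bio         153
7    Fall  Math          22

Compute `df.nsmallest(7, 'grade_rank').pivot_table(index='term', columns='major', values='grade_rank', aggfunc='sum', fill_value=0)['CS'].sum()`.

232

take 7 rows with smallest grade_rank:
     term major  grade_rank
7    Fall  Math          22
3    Fall    CS          53
1  Summer   Bio          71
6  Summer   Bio         153
5    Fall    CS         179
2  Summer    EE         191
4  Summer    EE         206
pivot: rows=term, cols=major, sum(grade_rank):
major   Bio   CS   EE  Math
term                       
Fall      0  232    0    22
Summer  224    0  397     0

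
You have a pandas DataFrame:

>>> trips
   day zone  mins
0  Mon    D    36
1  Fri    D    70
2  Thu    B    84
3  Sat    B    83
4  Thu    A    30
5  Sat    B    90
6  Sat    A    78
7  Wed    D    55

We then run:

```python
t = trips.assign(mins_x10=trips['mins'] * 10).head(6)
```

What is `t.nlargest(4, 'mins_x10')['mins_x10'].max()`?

add column mins_x10 = trips['mins'] * 10:
   day zone  mins  mins_x10
0  Mon    D    36       360
1  Fri    D    70       700
2  Thu    B    84       840
3  Sat    B    83       830
4  Thu    A    30       300
5  Sat    B    90       900
6  Sat    A    78       780
7  Wed    D    55       550
take first 6 rows:
   day zone  mins  mins_x10
0  Mon    D    36       360
1  Fri    D    70       700
2  Thu    B    84       840
3  Sat    B    83       830
4  Thu    A    30       300
5  Sat    B    90       900
take 4 rows with largest mins_x10:
   day zone  mins  mins_x10
5  Sat    B    90       900
2  Thu    B    84       840
3  Sat    B    83       830
1  Fri    D    70       700
The max of column 'mins_x10' is 900.

900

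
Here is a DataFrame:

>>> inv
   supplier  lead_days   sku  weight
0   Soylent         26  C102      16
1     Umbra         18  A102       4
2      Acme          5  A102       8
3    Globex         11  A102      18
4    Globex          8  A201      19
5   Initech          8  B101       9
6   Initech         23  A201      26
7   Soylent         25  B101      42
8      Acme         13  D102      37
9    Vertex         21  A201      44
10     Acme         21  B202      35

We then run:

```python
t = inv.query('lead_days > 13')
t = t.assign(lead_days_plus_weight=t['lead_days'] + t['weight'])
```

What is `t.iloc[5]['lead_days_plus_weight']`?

filter rows where lead_days > 13:
   supplier  lead_days   sku  weight
0   Soylent         26  C102      16
1     Umbra         18  A102       4
6   Initech         23  A201      26
7   Soylent         25  B101      42
9    Vertex         21  A201      44
10     Acme         21  B202      35
add column lead_days_plus_weight = t['lead_days'] + t['weight']:
   supplier  lead_days   sku  weight  lead_days_plus_weight
0   Soylent         26  C102      16                     42
1     Umbra         18  A102       4                     22
6   Initech         23  A201      26                     49
7   Soylent         25  B101      42                     67
9    Vertex         21  A201      44                     65
10     Acme         21  B202      35                     56
Hence 56.

56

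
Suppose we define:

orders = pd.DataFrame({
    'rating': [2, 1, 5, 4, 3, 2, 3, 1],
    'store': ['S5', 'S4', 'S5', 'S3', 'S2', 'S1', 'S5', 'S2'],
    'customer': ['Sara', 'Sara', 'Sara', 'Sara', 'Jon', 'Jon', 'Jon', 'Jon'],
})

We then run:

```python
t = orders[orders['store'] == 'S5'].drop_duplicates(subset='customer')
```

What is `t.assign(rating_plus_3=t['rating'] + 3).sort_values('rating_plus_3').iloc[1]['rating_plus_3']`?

6

filter rows where store == 'S5':
   rating store customer
0       2    S5     Sara
2       5    S5     Sara
6       3    S5      Jon
drop duplicate customer (keep=first):
   rating store customer
0       2    S5     Sara
6       3    S5      Jon
add column rating_plus_3 = t['rating'] + 3:
   rating store customer  rating_plus_3
0       2    S5     Sara              5
6       3    S5      Jon              6
sort by rating_plus_3:
   rating store customer  rating_plus_3
0       2    S5     Sara              5
6       3    S5      Jon              6
value at position 1, column 'rating_plus_3' → 6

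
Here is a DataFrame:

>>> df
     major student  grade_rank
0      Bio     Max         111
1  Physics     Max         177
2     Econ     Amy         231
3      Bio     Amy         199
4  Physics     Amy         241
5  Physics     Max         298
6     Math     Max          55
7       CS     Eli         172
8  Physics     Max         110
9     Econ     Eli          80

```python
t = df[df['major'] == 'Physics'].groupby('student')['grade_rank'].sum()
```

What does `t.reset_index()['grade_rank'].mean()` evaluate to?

413.0

filter rows where major == 'Physics':
     major student  grade_rank
1  Physics     Max         177
4  Physics     Amy         241
5  Physics     Max         298
8  Physics     Max         110
group by student, sum of grade_rank:
student
Amy    241
Max    585
Name: grade_rank, dtype: int64
reset_index():
  student  grade_rank
0     Amy         241
1     Max         585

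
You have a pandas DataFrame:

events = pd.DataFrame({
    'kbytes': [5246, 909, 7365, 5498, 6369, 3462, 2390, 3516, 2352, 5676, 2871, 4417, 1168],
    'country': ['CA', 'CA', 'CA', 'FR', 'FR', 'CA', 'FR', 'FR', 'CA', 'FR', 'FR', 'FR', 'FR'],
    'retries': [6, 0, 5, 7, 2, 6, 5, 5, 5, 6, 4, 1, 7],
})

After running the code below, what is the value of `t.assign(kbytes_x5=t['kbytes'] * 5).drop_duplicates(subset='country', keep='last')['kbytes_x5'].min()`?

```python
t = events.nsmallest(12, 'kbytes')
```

take 12 rows with smallest kbytes:
    kbytes country  retries
1      909      CA        0
12    1168      FR        7
8     2352      CA        5
6     2390      FR        5
10    2871      FR        4
5     3462      CA        6
7     3516      FR        5
11    4417      FR        1
0     5246      CA        6
3     5498      FR        7
9     5676      FR        6
4     6369      FR        2
add column kbytes_x5 = t['kbytes'] * 5:
    kbytes country  retries  kbytes_x5
1      909      CA        0       4545
12    1168      FR        7       5840
8     2352      CA        5      11760
6     2390      FR        5      11950
10    2871      FR        4      14355
5     3462      CA        6      17310
7     3516      FR        5      17580
11    4417      FR        1      22085
0     5246      CA        6      26230
3     5498      FR        7      27490
9     5676      FR        6      28380
4     6369      FR        2      31845
drop duplicate country (keep=last):
   kbytes country  retries  kbytes_x5
0    5246      CA        6      26230
4    6369      FR        2      31845
min of column 'kbytes_x5' → 26230

26230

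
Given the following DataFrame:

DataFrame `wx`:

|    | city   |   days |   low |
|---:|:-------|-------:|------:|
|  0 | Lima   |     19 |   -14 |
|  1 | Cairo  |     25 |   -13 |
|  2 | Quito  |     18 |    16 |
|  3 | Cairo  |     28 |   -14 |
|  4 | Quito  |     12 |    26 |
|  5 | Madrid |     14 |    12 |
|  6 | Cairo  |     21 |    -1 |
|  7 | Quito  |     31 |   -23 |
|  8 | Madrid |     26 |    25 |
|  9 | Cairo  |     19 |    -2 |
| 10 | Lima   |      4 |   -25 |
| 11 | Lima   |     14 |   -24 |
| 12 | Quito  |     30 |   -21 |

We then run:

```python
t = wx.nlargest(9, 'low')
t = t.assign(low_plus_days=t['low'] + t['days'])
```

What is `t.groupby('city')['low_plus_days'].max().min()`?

5

take 9 rows with largest low:
     city  days  low
4   Quito    12   26
8  Madrid    26   25
2   Quito    18   16
5  Madrid    14   12
6   Cairo    21   -1
9   Cairo    19   -2
1   Cairo    25  -13
0    Lima    19  -14
3   Cairo    28  -14
add column low_plus_days = t['low'] + t['days']:
     city  days  low  low_plus_days
4   Quito    12   26             38
8  Madrid    26   25             51
2   Quito    18   16             34
5  Madrid    14   12             26
6   Cairo    21   -1             20
9   Cairo    19   -2             17
1   Cairo    25  -13             12
0    Lima    19  -14              5
3   Cairo    28  -14             14
group by city, max of low_plus_days:
city
Cairo     20
Lima       5
Madrid    51
Quito     38
Name: low_plus_days, dtype: int64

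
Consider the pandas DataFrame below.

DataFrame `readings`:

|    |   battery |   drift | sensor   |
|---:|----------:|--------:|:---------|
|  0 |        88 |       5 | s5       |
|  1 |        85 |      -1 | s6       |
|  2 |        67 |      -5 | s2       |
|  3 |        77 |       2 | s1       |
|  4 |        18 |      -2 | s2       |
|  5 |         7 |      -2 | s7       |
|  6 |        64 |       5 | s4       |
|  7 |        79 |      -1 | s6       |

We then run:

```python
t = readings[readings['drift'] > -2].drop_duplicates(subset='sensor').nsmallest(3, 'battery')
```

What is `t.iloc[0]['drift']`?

5

filter rows where drift > -2:
   battery  drift sensor
0       88      5     s5
1       85     -1     s6
3       77      2     s1
6       64      5     s4
7       79     -1     s6
drop duplicate sensor (keep=first):
   battery  drift sensor
0       88      5     s5
1       85     -1     s6
3       77      2     s1
6       64      5     s4
take 3 rows with smallest battery:
   battery  drift sensor
6       64      5     s4
3       77      2     s1
1       85     -1     s6
Taking the value at position 0, column 'drift' gives 5.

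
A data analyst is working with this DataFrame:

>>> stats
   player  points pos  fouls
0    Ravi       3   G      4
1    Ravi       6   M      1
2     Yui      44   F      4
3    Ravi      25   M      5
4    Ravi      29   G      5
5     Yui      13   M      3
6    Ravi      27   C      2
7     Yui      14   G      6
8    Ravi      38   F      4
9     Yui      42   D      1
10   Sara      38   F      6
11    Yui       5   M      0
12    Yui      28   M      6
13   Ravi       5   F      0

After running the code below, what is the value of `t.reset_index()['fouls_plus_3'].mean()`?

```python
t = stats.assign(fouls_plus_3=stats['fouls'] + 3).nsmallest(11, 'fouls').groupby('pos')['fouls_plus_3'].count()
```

add column fouls_plus_3 = stats['fouls'] + 3:
   player  points pos  fouls  fouls_plus_3
0    Ravi       3   G      4             7
1    Ravi       6   M      1             4
2     Yui      44   F      4             7
3    Ravi      25   M      5             8
4    Ravi      29   G      5             8
5     Yui      13   M      3             6
6    Ravi      27   C      2             5
7     Yui      14   G      6             9
8    Ravi      38   F      4             7
9     Yui      42   D      1             4
10   Sara      38   F      6             9
11    Yui       5   M      0             3
12    Yui      28   M      6             9
13   Ravi       5   F      0             3
take 11 rows with smallest fouls:
   player  points pos  fouls  fouls_plus_3
11    Yui       5   M      0             3
13   Ravi       5   F      0             3
1    Ravi       6   M      1             4
9     Yui      42   D      1             4
6    Ravi      27   C      2             5
5     Yui      13   M      3             6
0    Ravi       3   G      4             7
2     Yui      44   F      4             7
8    Ravi      38   F      4             7
3    Ravi      25   M      5             8
4    Ravi      29   G      5             8
group by pos, count of fouls_plus_3:
pos
C    1
D    1
F    3
G    2
M    4
Name: fouls_plus_3, dtype: int64
reset_index():
  pos  fouls_plus_3
0   C             1
1   D             1
2   F             3
3   G             2
4   M             4
Hence 2.2.

2.2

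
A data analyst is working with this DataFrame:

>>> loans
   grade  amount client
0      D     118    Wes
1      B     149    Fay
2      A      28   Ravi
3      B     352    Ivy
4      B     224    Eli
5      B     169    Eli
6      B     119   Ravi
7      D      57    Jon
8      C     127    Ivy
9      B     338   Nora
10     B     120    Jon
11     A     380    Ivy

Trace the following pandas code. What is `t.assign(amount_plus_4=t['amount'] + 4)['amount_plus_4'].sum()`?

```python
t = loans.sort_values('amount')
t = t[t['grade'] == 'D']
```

183

sort by amount:
   grade  amount client
2      A      28   Ravi
7      D      57    Jon
0      D     118    Wes
6      B     119   Ravi
10     B     120    Jon
8      C     127    Ivy
1      B     149    Fay
5      B     169    Eli
4      B     224    Eli
9      B     338   Nora
3      B     352    Ivy
11     A     380    Ivy
filter rows where grade == 'D':
  grade  amount client
7     D      57    Jon
0     D     118    Wes
add column amount_plus_4 = t['amount'] + 4:
  grade  amount client  amount_plus_4
7     D      57    Jon             61
0     D     118    Wes            122
Finally, sum of column 'amount_plus_4' = 183.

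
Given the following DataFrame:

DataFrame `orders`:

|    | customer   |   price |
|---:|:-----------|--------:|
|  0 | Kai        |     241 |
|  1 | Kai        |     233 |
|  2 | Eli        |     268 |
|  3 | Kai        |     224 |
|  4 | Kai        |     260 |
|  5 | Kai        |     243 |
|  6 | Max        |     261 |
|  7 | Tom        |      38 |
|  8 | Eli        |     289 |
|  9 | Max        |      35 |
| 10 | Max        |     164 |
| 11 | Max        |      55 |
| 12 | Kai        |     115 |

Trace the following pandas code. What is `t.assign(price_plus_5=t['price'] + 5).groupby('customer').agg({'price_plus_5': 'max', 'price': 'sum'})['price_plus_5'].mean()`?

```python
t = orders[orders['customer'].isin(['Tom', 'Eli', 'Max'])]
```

filter rows where customer in ['Tom', 'Eli', 'Max']:
   customer  price
2       Eli    268
6       Max    261
7       Tom     38
8       Eli    289
9       Max     35
10      Max    164
11      Max     55
add column price_plus_5 = t['price'] + 5:
   customer  price  price_plus_5
2       Eli    268           273
6       Max    261           266
7       Tom     38            43
8       Eli    289           294
9       Max     35            40
10      Max    164           169
11      Max     55            60
group by customer: max(price_plus_5), sum(price):
          price_plus_5  price
customer                     
Eli                294    557
Max                266    515
Tom                 43     38
mean of column 'price_plus_5' → 201.0

201.0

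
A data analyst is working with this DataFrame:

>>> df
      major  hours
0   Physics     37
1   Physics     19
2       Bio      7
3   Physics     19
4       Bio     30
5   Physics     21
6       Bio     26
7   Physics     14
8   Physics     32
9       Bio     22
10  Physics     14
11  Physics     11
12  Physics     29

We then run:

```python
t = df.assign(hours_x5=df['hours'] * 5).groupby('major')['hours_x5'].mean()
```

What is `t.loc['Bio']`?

106.25

add column hours_x5 = df['hours'] * 5:
      major  hours  hours_x5
0   Physics     37       185
1   Physics     19        95
2       Bio      7        35
3   Physics     19        95
4       Bio     30       150
5   Physics     21       105
6       Bio     26       130
7   Physics     14        70
8   Physics     32       160
9       Bio     22       110
10  Physics     14        70
11  Physics     11        55
12  Physics     29       145
group by major, mean of hours_x5:
major
Bio        106.250000
Physics    108.888889
Name: hours_x5, dtype: float64
Finally, value at index 'Bio' = 106.25.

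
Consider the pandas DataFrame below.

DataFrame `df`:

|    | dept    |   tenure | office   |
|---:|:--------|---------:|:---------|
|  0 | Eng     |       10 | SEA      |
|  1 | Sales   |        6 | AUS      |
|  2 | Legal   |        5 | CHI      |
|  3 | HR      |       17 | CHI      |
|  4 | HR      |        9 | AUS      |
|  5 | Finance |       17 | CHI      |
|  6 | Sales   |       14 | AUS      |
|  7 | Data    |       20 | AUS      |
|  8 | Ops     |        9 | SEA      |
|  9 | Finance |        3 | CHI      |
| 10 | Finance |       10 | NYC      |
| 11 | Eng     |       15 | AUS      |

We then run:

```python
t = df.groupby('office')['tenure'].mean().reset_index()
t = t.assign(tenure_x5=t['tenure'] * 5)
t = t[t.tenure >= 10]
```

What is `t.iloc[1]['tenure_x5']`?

group by office, mean of tenure:
office
AUS    12.8
CHI    10.5
NYC    10.0
SEA     9.5
Name: tenure, dtype: float64
reset_index():
  office  tenure
0    AUS    12.8
1    CHI    10.5
2    NYC    10.0
3    SEA     9.5
add column tenure_x5 = t['tenure'] * 5:
  office  tenure  tenure_x5
0    AUS    12.8       64.0
1    CHI    10.5       52.5
2    NYC    10.0       50.0
3    SEA     9.5       47.5
filter rows where tenure >= 10:
  office  tenure  tenure_x5
0    AUS    12.8       64.0
1    CHI    10.5       52.5
2    NYC    10.0       50.0
Then the value at position 1, column 'tenure_x5': 52.5

52.5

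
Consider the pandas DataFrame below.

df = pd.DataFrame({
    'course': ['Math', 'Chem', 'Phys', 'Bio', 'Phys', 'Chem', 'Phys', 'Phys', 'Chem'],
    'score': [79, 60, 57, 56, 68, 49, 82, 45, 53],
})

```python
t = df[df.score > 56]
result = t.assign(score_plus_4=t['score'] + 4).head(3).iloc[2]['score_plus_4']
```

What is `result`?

61

filter rows where score > 56:
  course  score
0   Math     79
1   Chem     60
2   Phys     57
4   Phys     68
6   Phys     82
add column score_plus_4 = t['score'] + 4:
  course  score  score_plus_4
0   Math     79            83
1   Chem     60            64
2   Phys     57            61
4   Phys     68            72
6   Phys     82            86
take first 3 rows:
  course  score  score_plus_4
0   Math     79            83
1   Chem     60            64
2   Phys     57            61
Reading off the value at position 2, column 'score_plus_4', we get 61.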